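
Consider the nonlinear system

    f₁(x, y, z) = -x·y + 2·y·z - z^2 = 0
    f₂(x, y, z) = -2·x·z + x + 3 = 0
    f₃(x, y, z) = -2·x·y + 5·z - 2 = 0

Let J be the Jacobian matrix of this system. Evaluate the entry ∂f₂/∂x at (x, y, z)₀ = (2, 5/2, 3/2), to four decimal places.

-2.0000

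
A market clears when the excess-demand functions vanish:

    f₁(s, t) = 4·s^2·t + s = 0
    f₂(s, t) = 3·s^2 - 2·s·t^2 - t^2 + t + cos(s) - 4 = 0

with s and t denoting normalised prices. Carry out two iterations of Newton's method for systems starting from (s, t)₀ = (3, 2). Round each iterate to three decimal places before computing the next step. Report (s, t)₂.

At (3, 2): F = (75.000, -3.98999).
Jacobian J = [[8·s·t + 1, 4·s^2], [6·s - 2·t^2 - sin(s), -4·s·t - 2·t + 1]].
At the point, J = [[49.000, 36.000], [9.85888, -27.000]] (det J = -1677.91968).
Solving J·Δ = −F gives Δ = (-1.121, -0.557).
Then the next iterate is (s, t)₁ = (1.879, 1.443).
Round to (1.879, 1.443) and repeat: F = (22.25786, -2.17577), J = [[22.69118, 14.12256], [6.15662, -12.73159]].
Δ = (-0.672, -0.496), so (s, t)₂ = (1.207, 0.947).

(1.207, 0.947)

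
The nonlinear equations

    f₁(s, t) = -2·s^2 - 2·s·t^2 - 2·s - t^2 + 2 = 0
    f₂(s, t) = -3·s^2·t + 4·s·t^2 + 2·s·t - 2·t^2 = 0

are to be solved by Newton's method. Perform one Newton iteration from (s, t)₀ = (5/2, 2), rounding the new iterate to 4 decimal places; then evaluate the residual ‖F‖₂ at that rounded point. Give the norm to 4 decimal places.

11.1767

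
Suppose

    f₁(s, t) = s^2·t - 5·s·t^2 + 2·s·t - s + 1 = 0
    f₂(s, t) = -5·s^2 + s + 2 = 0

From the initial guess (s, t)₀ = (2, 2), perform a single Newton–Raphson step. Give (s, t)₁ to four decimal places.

At (2, 2): F = (-25.0000, -16.0000).
Jacobian J = [[2·s·t - 5·t^2 + 2·t - 1, s^2 - 10·s·t + 2·s], [-10·s + 1, 0]].
At the point, J = [[-9.0000, -32.0000], [-19.0000, 0.0000]] (det J = -608.0000).
Solving J·Δ = −F gives Δ = (-0.8421, -0.5444).
Then the next iterate is (s, t)₁ = (1.1579, 1.4556).

(1.1579, 1.4556)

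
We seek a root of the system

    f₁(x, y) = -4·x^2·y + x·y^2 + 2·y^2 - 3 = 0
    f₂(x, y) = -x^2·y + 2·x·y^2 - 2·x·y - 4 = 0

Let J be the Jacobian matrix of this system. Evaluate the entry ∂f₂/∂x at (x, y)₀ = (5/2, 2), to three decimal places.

-6.000

∂f₂/∂x = -2·x·y + 2·y^2 - 2·y.
At (5/2, 2) this is -6.000.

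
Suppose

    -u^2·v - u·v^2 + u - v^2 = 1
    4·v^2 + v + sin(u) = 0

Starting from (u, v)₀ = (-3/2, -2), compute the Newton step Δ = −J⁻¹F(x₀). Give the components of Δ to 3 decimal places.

At (-3/2, -2): F = (4.000, 13.00251).
Jacobian J = [[-2·u·v - v^2 + 1, -u^2 - 2·u·v - 2·v], [cos(u), 8·v + 1]].
At the point, J = [[-9.000, -4.250], [0.07074, -15.000]] (det J = 135.30063).
Solving J·Δ = −F gives Δ = (0.035, 0.867).

(0.035, 0.867)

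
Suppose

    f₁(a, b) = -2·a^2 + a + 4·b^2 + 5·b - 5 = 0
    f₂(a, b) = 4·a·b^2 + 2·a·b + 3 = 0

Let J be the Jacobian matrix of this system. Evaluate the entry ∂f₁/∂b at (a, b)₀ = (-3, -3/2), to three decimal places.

-7.000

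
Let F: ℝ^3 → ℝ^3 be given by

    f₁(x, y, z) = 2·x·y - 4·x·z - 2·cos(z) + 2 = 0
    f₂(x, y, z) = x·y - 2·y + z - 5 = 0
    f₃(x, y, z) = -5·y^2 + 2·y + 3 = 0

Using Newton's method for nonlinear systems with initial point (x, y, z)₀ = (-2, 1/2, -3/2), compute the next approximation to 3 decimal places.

(-16.322, 1.417, 17.828)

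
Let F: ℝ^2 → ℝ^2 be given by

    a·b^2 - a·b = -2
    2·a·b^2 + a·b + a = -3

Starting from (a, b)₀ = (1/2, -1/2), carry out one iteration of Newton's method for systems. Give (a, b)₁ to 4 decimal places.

At (1/2, -1/2): F = (2.3750, 3.5000).
Jacobian J = [[b^2 - b, 2·a·b - a], [2·b^2 + b + 1, 4·a·b + a]].
At the point, J = [[0.7500, -1.0000], [1.0000, -0.5000]] (det J = 0.6250).
Solving J·Δ = −F gives Δ = (-3.7000, -0.4000).
Then the next iterate is (a, b)₁ = (-3.2000, -0.9000).

(-3.2000, -0.9000)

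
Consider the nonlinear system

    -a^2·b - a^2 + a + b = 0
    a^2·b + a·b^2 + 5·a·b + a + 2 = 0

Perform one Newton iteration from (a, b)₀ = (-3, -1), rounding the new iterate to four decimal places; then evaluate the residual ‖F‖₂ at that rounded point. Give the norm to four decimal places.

At (-3, -1): F = (-4.0000, 2.0000).
Jacobian J = [[-2·a·b - 2·a + 1, -a^2 + 1], [2·a·b + b^2 + 5·b + 1, a^2 + 2·a·b + 5·a]].
At the point, J = [[1.0000, -8.0000], [3.0000, 0.0000]] (det J = 24.0000).
Solving J·Δ = −F gives Δ = (-0.6667, -0.5833).
Then the next iterate is (a, b)₁ = (-3.6667, -1.5833).
Re-evaluating at (-3.6667, -1.5833): F = (2.592287, -3.118072), so ‖F‖₂ = 4.0549.

4.0549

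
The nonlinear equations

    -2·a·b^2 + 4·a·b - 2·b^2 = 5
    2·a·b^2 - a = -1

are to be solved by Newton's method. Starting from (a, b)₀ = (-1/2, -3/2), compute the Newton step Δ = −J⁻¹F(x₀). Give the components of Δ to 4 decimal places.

At (-1/2, -3/2): F = (-4.2500, -0.7500).
Jacobian J = [[-2·b^2 + 4·b, -4·a·b + 4·a - 4·b], [2·b^2 - 1, 4·a·b]].
At the point, J = [[-10.5000, 1.0000], [3.5000, 3.0000]] (det J = -35.0000).
Solving J·Δ = −F gives Δ = (-0.3429, 0.6500).

(-0.3429, 0.6500)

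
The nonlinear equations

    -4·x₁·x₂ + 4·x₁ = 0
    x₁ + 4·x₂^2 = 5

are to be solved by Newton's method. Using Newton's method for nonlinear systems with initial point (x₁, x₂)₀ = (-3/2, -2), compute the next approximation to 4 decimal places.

At (-3/2, -2): F = (-18.0000, 9.5000).
Jacobian J = [[-4·x₂ + 4, -4·x₁], [1, 8·x₂]].
At the point, J = [[12.0000, 6.0000], [1.0000, -16.0000]] (det J = -198.0000).
Solving J·Δ = −F gives Δ = (1.1667, 0.6667).
Then the next iterate is (x₁, x₂)₁ = (-0.3333, -1.3333).

(-0.3333, -1.3333)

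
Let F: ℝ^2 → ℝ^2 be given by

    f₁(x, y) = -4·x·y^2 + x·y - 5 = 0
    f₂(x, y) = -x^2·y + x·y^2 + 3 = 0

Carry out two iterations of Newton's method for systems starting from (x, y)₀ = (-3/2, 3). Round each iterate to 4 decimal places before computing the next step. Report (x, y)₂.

(-1.0209, 1.4758)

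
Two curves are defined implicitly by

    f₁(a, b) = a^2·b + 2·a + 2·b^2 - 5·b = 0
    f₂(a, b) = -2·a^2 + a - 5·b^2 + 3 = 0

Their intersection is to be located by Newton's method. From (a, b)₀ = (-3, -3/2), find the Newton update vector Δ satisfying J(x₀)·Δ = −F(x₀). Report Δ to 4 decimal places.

(0.8953, 1.1741)

At (-3, -3/2): F = (-7.5000, -29.2500).
Jacobian J = [[2·a·b + 2, a^2 + 4·b - 5], [-4·a + 1, -10·b]].
At the point, J = [[11.0000, -2.0000], [13.0000, 15.0000]] (det J = 191.0000).
Solving J·Δ = −F gives Δ = (0.8953, 1.1741).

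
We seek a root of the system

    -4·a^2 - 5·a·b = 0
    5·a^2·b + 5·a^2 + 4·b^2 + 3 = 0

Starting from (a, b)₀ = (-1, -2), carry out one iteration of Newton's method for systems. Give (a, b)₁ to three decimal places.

(-0.661, -0.419)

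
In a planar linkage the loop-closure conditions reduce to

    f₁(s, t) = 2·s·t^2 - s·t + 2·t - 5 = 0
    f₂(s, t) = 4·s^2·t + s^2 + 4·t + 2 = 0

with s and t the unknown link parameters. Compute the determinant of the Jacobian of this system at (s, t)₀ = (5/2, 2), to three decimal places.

-703.500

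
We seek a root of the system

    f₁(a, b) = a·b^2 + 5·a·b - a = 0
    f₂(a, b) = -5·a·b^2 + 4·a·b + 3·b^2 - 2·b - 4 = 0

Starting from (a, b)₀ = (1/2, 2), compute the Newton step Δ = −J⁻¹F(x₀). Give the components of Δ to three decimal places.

(-0.275, -0.650)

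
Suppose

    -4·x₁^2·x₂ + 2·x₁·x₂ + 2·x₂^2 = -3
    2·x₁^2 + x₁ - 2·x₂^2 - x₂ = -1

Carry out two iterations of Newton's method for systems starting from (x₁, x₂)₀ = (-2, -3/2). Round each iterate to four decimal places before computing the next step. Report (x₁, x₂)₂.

(-0.3598, -0.6266)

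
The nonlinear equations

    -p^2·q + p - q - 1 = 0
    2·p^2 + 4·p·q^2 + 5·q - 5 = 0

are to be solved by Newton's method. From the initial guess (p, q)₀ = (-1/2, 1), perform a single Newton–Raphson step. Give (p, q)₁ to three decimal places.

(0.528, 0.444)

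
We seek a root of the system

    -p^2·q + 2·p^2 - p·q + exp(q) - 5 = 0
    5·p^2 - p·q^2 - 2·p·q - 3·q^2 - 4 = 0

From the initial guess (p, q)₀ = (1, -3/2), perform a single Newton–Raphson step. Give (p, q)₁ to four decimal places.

At (1, -3/2): F = (0.223130, -5.0000).
Jacobian J = [[-2·p·q + 4·p - q, -p^2 - p + exp(q)], [10·p - q^2 - 2·q, -2·p·q - 2·p - 6·q]].
At the point, J = [[8.5000, -1.776870], [10.7500, 10.0000]] (det J = 104.101351).
Solving J·Δ = −F gives Δ = (0.0639, 0.4313).
Then the next iterate is (p, q)₁ = (1.0639, -1.0687).

(1.0639, -1.0687)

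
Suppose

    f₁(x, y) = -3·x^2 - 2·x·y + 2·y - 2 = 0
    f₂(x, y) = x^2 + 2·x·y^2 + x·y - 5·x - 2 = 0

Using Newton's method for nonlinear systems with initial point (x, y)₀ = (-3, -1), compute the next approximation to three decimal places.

(-1.135, -1.038)

At (-3, -1): F = (-37.000, 19.000).
Jacobian J = [[-6·x - 2·y, -2·x + 2], [2·x + 2·y^2 + y - 5, 4·x·y + x]].
At the point, J = [[20.000, 8.000], [-10.000, 9.000]] (det J = 260.000).
Solving J·Δ = −F gives Δ = (1.865, -0.038).
Then the next iterate is (x, y)₁ = (-1.135, -1.038).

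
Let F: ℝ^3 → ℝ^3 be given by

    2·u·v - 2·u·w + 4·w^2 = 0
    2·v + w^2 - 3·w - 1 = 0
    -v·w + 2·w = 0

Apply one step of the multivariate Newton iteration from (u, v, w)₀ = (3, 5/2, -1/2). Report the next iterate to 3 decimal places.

(1.917, 4.375, 1.875)

At (3, 5/2, -1/2): F = (19.000, 5.750, 0.250).
Jacobian J = [[2·v - 2·w, 2·u, -2·u + 8·w], [0, 2, 2·w - 3], [0, -w, -v + 2]].
At the point, J = [[6.000, 6.000, -10.000], [0.000, 2.000, -4.000], [0.000, 0.500, -0.500]] (det J = 6.000).
Solving J·Δ = −F gives Δ = (-1.083, 1.875, 2.375).
Then the next iterate is (u, v, w)₁ = (1.917, 4.375, 1.875).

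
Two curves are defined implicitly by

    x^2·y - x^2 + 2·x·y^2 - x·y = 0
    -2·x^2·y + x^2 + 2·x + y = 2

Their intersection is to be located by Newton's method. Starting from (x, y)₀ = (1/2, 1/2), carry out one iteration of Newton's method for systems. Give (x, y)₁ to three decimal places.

(0.679, 0.786)

At (1/2, 1/2): F = (-0.125, -0.500).
Jacobian J = [[2·x·y - 2·x + 2·y^2 - y, x^2 + 4·x·y - x], [-4·x·y + 2·x + 2, -2·x^2 + 1]].
At the point, J = [[-0.500, 0.750], [2.000, 0.500]] (det J = -1.750).
Solving J·Δ = −F gives Δ = (0.179, 0.286).
Then the next iterate is (x, y)₁ = (0.679, 0.786).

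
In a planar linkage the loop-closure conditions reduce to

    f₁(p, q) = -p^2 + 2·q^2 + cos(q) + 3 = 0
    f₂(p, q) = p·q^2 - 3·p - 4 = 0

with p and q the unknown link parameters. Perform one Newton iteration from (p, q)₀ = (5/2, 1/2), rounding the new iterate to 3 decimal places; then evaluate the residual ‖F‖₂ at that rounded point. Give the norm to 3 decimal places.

162.243

At (5/2, 1/2): F = (-1.87242, -10.875).
Jacobian J = [[-2·p, 4·q - sin(q)], [q^2 - 3, 2·p·q]].
At the point, J = [[-5.000, 1.52057], [-2.750, 2.500]] (det J = -8.31842).
Solving J·Δ = −F gives Δ = (1.425, 5.918).
Then the next iterate is (p, q)₁ = (3.925, 6.418).
Re-evaluating at (3.925, 6.418): F = (70.96675, 145.89859), so ‖F‖₂ = 162.243.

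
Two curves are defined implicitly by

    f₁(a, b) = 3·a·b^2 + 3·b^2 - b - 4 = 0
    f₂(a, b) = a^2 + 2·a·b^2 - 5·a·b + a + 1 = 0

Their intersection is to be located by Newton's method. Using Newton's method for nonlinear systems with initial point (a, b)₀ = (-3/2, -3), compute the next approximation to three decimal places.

(-1.528, -1.094)

At (-3/2, -3): F = (-14.500, -47.750).
Jacobian J = [[3·b^2, 6·a·b + 6·b - 1], [2·a + 2·b^2 - 5·b + 1, 4·a·b - 5·a]].
At the point, J = [[27.000, 8.000], [31.000, 25.500]] (det J = 440.500).
Solving J·Δ = −F gives Δ = (-0.028, 1.906).
Then the next iterate is (a, b)₁ = (-1.528, -1.094).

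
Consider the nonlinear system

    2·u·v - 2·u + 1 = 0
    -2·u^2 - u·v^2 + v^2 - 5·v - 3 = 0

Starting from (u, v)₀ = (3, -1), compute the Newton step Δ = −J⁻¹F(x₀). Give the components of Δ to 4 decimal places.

At (3, -1): F = (-11.0000, -18.0000).
Jacobian J = [[2·v - 2, 2·u], [-4·u - v^2, -2·u·v + 2·v - 5]].
At the point, J = [[-4.0000, 6.0000], [-13.0000, -1.0000]] (det J = 82.0000).
Solving J·Δ = −F gives Δ = (-1.4512, 0.8659).

(-1.4512, 0.8659)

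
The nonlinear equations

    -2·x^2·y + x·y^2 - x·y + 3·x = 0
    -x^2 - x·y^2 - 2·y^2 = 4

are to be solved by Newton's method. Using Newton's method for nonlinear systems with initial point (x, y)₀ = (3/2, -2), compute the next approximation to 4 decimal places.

At (3/2, -2): F = (22.5000, -20.2500).
Jacobian J = [[-4·x·y + y^2 - y + 3, -2·x^2 + 2·x·y - x], [-2·x - y^2, -2·x·y - 4·y]].
At the point, J = [[21.0000, -12.0000], [-7.0000, 14.0000]] (det J = 210.0000).
Solving J·Δ = −F gives Δ = (-0.3429, 1.2750).
Then the next iterate is (x, y)₁ = (1.1571, -0.7250).

(1.1571, -0.7250)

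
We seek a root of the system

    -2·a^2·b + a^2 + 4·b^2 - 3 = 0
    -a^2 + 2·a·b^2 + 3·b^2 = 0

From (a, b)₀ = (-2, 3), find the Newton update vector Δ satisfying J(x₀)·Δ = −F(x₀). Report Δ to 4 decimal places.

At (-2, 3): F = (13.0000, -13.0000).
Jacobian J = [[-4·a·b + 2·a, -2·a^2 + 8·b], [-2·a + 2·b^2, 4·a·b + 6·b]].
At the point, J = [[20.0000, 16.0000], [22.0000, -6.0000]] (det J = -472.0000).
Solving J·Δ = −F gives Δ = (0.2754, -1.1568).

(0.2754, -1.1568)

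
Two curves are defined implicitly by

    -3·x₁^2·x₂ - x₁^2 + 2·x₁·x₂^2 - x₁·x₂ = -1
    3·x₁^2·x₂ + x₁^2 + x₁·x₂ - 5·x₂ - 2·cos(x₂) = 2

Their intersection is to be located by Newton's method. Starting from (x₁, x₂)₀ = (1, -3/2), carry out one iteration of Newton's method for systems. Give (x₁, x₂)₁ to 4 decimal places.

At (1, -3/2): F = (10.5000, 0.358526).
Jacobian J = [[-6·x₁·x₂ - 2·x₁ + 2·x₂^2 - x₂, -3·x₁^2 + 4·x₁·x₂ - x₁], [6·x₁·x₂ + 2·x₁ + x₂, 3·x₁^2 + x₁ + 2·sin(x₂) - 5]].
At the point, J = [[13.0000, -10.0000], [-8.5000, -2.994990]] (det J = -123.934870).
Solving J·Δ = −F gives Δ = (-0.2248, 0.7577).
Then the next iterate is (x₁, x₂)₁ = (0.7752, -0.7423).

(0.7752, -0.7423)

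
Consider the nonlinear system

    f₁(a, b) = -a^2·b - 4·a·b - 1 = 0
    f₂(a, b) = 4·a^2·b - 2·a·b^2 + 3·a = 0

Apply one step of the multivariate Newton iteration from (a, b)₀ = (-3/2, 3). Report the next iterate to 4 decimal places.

(-2.3265, -0.3946)

At (-3/2, 3): F = (10.2500, 49.5000).
Jacobian J = [[-2·a·b - 4·b, -a^2 - 4·a], [8·a·b - 2·b^2 + 3, 4·a^2 - 4·a·b]].
At the point, J = [[-3.0000, 3.7500], [-51.0000, 27.0000]] (det J = 110.2500).
Solving J·Δ = −F gives Δ = (-0.8265, -3.3946).
Then the next iterate is (a, b)₁ = (-2.3265, -0.3946).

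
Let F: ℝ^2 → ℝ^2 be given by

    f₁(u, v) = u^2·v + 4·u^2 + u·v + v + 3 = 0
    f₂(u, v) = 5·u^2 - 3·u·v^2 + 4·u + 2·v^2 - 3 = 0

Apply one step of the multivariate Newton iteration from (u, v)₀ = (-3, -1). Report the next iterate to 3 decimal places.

(-1.404, -1.240)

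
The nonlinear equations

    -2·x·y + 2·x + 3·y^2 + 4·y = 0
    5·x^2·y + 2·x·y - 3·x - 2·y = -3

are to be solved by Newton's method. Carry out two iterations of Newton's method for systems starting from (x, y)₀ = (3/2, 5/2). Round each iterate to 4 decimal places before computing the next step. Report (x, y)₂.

At (3/2, 5/2): F = (24.2500, 29.1250).
Jacobian J = [[-2·y + 2, -2·x + 6·y + 4], [10·x·y + 2·y - 3, 5·x^2 + 2·x - 2]].
At the point, J = [[-3.0000, 16.0000], [39.5000, 12.2500]] (det J = -668.7500).
Solving J·Δ = −F gives Δ = (-0.2526, -1.5630).
Then the next iterate is (x, y)₁ = (1.2474, 0.9370).
Round to (1.2474, 0.9370) and repeat: F = (6.539079, 7.011319), J = [[0.1260, 7.1272], [10.562138, 8.274834]].
Δ = (0.0558, -0.9185), so (x, y)₂ = (1.3032, 0.0185).

(1.3032, 0.0185)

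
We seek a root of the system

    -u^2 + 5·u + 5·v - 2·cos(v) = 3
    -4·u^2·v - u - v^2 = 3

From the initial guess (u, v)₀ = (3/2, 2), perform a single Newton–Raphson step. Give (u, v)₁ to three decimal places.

At (3/2, 2): F = (13.08229, -26.500).
Jacobian J = [[-2·u + 5, 2·sin(v) + 5], [-8·u·v - 1, -4·u^2 - 2·v]].
At the point, J = [[2.000, 6.81859], [-25.000, -13.000]] (det J = 144.46487).
Solving J·Δ = −F gives Δ = (-0.074, -1.897).
Then the next iterate is (u, v)₁ = (1.426, 0.103).

(1.426, 0.103)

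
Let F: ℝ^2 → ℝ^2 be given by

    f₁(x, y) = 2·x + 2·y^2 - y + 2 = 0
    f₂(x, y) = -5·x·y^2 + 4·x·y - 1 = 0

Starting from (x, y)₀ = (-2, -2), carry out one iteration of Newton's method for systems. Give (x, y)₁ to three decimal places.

(-1.681, -1.040)

At (-2, -2): F = (8.000, 55.000).
Jacobian J = [[2, 4·y - 1], [-5·y^2 + 4·y, -10·x·y + 4·x]].
At the point, J = [[2.000, -9.000], [-28.000, -48.000]] (det J = -348.000).
Solving J·Δ = −F gives Δ = (0.319, 0.960).
Then the next iterate is (x, y)₁ = (-1.681, -1.040).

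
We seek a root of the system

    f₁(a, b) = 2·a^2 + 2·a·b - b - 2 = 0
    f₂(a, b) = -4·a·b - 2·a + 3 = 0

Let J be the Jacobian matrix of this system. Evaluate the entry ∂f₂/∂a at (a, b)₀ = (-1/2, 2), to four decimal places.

-10.0000

∂f₂/∂a = -4·b - 2.
At (-1/2, 2) this is -10.0000.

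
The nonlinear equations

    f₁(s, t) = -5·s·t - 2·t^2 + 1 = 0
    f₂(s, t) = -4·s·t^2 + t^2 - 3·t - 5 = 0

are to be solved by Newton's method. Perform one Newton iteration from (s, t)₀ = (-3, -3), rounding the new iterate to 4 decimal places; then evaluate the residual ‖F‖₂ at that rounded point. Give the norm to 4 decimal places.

At (-3, -3): F = (-62.0000, 121.0000).
Jacobian J = [[-5·t, -5·s - 4·t], [-4·t^2, -8·s·t + 2·t - 3]].
At the point, J = [[15.0000, 27.0000], [-36.0000, -81.0000]] (det J = -243.0000).
Solving J·Δ = −F gives Δ = (7.2222, -1.7160).
Then the next iterate is (s, t)₁ = (4.2222, -4.7160).
Re-evaluating at (4.2222, -4.7160): F = (56.078164, -344.229335), so ‖F‖₂ = 348.7673.

348.7673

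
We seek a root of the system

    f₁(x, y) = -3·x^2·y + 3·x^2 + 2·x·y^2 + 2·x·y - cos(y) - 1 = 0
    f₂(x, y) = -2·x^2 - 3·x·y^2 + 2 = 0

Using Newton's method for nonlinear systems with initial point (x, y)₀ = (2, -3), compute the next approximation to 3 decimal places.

(1.359, -1.956)

At (2, -3): F = (71.98999, -60.000).
Jacobian J = [[-6·x·y + 6·x + 2·y^2 + 2·y, -3·x^2 + 4·x·y + 2·x + sin(y)], [-4·x - 3·y^2, -6·x·y]].
At the point, J = [[60.000, -32.14112], [-35.000, 36.000]] (det J = 1035.06080).
Solving J·Δ = −F gives Δ = (-0.641, 1.044).
Then the next iterate is (x, y)₁ = (1.359, -1.956).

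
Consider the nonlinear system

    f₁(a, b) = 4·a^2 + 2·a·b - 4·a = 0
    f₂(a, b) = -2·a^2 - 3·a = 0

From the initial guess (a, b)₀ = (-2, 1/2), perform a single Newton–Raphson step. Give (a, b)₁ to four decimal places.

(-1.6000, 4.1000)

At (-2, 1/2): F = (22.0000, -2.0000).
Jacobian J = [[8·a + 2·b - 4, 2·a], [-4·a - 3, 0]].
At the point, J = [[-19.0000, -4.0000], [5.0000, 0.0000]] (det J = 20.0000).
Solving J·Δ = −F gives Δ = (0.4000, 3.6000).
Then the next iterate is (a, b)₁ = (-1.6000, 4.1000).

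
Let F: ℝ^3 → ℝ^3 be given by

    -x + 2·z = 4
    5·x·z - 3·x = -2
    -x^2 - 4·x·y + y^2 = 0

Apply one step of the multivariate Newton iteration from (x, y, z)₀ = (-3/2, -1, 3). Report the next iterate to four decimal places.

(-1.1515, 0.2027, 1.4242)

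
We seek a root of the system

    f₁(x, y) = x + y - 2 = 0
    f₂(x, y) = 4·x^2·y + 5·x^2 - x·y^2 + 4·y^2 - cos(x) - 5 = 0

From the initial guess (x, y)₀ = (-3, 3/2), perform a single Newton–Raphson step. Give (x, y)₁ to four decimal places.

(-0.5258, 2.5258)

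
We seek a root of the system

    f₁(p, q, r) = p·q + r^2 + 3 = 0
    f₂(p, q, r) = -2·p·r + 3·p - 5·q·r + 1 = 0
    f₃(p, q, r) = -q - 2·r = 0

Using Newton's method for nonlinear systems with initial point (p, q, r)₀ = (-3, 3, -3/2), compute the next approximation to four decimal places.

(-2.1833, 2.1333, -1.0667)

At (-3, 3, -3/2): F = (-3.7500, 5.5000, 0.0000).
Jacobian J = [[q, p, 2·r], [-2·r + 3, -5·r, -2·p - 5·q], [0, -1, -2]].
At the point, J = [[3.0000, -3.0000, -3.0000], [6.0000, 7.5000, -9.0000], [0.0000, -1.0000, -2.0000]] (det J = -90.0000).
Solving J·Δ = −F gives Δ = (0.8167, -0.8667, 0.4333).
Then the next iterate is (p, q, r)₁ = (-2.1833, 2.1333, -1.0667).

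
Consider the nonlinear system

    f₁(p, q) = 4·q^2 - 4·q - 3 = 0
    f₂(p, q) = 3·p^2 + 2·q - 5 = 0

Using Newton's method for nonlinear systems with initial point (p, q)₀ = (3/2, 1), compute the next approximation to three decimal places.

(0.917, 1.750)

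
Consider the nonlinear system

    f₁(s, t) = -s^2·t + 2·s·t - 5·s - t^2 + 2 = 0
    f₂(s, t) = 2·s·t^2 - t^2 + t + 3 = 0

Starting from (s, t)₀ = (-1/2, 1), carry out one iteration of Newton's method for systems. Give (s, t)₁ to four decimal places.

At (-1/2, 1): F = (2.2500, 2.0000).
Jacobian J = [[-2·s·t + 2·t - 5, -s^2 + 2·s - 2·t], [2·t^2, 4·s·t - 2·t + 1]].
At the point, J = [[-2.0000, -3.2500], [2.0000, -3.0000]] (det J = 12.5000).
Solving J·Δ = −F gives Δ = (0.0200, 0.6800).
Then the next iterate is (s, t)₁ = (-0.4800, 1.6800).

(-0.4800, 1.6800)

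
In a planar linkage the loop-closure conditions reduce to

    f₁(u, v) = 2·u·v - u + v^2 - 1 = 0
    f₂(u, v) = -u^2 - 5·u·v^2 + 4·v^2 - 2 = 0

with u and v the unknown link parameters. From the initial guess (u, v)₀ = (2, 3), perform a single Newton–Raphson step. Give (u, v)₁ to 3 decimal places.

At (2, 3): F = (18.000, -60.000).
Jacobian J = [[2·v - 1, 2·u + 2·v], [-2·u - 5·v^2, -10·u·v + 8·v]].
At the point, J = [[5.000, 10.000], [-49.000, -36.000]] (det J = 310.000).
Solving J·Δ = −F gives Δ = (0.155, -1.877).
Then the next iterate is (u, v)₁ = (2.155, 1.123).

(2.155, 1.123)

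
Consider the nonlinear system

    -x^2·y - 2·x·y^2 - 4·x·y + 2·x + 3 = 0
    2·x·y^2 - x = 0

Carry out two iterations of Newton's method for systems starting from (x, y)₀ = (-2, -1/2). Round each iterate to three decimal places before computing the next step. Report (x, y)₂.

At (-2, -1/2): F = (-2.000, 1.000).
Jacobian J = [[-2·x·y - 2·y^2 - 4·y + 2, -x^2 - 4·x·y - 4·x], [2·y^2 - 1, 4·x·y]].
At the point, J = [[1.500, 0.000], [-0.500, 4.000]] (det J = 6.000).
Solving J·Δ = −F gives Δ = (1.333, -0.083).
Then the next iterate is (x, y)₁ = (-0.667, -0.583).
Round to (-0.667, -0.583) and repeat: F = (0.82334, 0.21359), J = [[2.87450, 0.66767], [-0.32022, 1.55544]].
Δ = (-0.243, -0.187), so (x, y)₂ = (-0.910, -0.770).

(-0.910, -0.770)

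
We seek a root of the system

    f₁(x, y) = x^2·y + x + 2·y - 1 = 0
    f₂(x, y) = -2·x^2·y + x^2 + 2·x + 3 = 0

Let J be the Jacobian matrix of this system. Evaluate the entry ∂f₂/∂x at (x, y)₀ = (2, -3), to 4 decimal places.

30.0000

∂f₂/∂x = -4·x·y + 2·x + 2.
At (2, -3) this is 30.0000.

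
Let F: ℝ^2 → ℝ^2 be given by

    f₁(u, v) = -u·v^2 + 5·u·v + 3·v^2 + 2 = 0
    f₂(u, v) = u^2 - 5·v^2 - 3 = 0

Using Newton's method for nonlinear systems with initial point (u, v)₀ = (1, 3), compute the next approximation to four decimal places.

At (1, 3): F = (35.0000, -47.0000).
Jacobian J = [[-v^2 + 5·v, -2·u·v + 5·u + 6·v], [2·u, -10·v]].
At the point, J = [[6.0000, 17.0000], [2.0000, -30.0000]] (det J = -214.0000).
Solving J·Δ = −F gives Δ = (-1.1729, -1.6449).
Then the next iterate is (u, v)₁ = (-0.1729, 1.3551).

(-0.1729, 1.3551)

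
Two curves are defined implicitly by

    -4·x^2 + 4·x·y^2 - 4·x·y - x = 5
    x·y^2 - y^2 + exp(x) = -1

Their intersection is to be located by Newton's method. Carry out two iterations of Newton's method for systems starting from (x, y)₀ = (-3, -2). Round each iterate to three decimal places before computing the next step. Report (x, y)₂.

(-0.218, -1.327)

At (-3, -2): F = (-110.000, -14.95021).
Jacobian J = [[-8·x + 4·y^2 - 4·y - 1, 8·x·y - 4·x], [y^2 + exp(x), 2·x·y - 2·y]].
At the point, J = [[47.000, 60.000], [4.04979, 16.000]] (det J = 509.01278).
Solving J·Δ = −F gives Δ = (1.695, 0.505).
Then the next iterate is (x, y)₁ = (-1.305, -1.495).
Round to (-1.305, -1.495) and repeat: F = (-29.97783, -3.88056), J = [[24.36010, 20.82780], [2.50620, 6.89195]].
Δ = (1.087, 0.168), so (x, y)₂ = (-0.218, -1.327).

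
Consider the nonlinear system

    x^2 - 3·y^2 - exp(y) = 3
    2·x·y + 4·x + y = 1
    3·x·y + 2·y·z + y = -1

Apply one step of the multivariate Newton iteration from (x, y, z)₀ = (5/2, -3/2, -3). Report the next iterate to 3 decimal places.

(3.553, -1.675, -5.642)

At (5/2, -3/2, -3): F = (-3.72313, 0.000, -2.750).
Jacobian J = [[2·x, -6·y - exp(y), 0], [2·y + 4, 2·x + 1, 0], [3·y, 3·x + 2·z + 1, 2·y]].
At the point, J = [[5.000, 8.77687, 0.000], [1.000, 6.000, 0.000], [-4.500, 2.500, -3.000]] (det J = -63.66939).
Solving J·Δ = −F gives Δ = (1.053, -0.175, -2.642).
Then the next iterate is (x, y, z)₁ = (3.553, -1.675, -5.642).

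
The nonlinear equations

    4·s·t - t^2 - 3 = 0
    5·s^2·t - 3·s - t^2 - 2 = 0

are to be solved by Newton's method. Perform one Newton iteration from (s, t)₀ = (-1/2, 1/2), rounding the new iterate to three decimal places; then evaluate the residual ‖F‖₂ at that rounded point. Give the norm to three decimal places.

3.323

At (-1/2, 1/2): F = (-4.250, -0.125).
Jacobian J = [[4·t, 4·s - 2·t], [10·s·t - 3, 5·s^2 - 2·t]].
At the point, J = [[2.000, -3.000], [-5.500, 0.250]] (det J = -16.000).
Solving J·Δ = −F gives Δ = (-0.090, -1.477).
Then the next iterate is (s, t)₁ = (-0.590, -0.977).
Re-evaluating at (-0.590, -0.977): F = (-1.64881, -2.88500), so ‖F‖₂ = 3.323.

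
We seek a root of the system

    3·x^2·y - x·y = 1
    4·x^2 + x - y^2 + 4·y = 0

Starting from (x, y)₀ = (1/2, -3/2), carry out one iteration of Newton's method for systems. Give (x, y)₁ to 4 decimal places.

(0.1433, -0.2809)

At (1/2, -3/2): F = (-1.3750, -6.7500).
Jacobian J = [[6·x·y - y, 3·x^2 - x], [8·x + 1, -2·y + 4]].
At the point, J = [[-3.0000, 0.2500], [5.0000, 7.0000]] (det J = -22.2500).
Solving J·Δ = −F gives Δ = (-0.3567, 1.2191).
Then the next iterate is (x, y)₁ = (0.1433, -0.2809).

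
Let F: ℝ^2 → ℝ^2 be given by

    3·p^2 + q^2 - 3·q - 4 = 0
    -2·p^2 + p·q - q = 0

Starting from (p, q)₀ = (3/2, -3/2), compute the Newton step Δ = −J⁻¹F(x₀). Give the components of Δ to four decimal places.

(-0.6605, 0.5926)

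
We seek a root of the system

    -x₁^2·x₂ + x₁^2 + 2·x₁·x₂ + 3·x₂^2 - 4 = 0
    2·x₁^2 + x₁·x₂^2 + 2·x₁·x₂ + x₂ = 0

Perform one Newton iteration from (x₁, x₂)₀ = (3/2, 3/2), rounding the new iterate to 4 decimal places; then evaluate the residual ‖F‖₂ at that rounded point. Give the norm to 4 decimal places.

At (3/2, 3/2): F = (6.1250, 13.8750).
Jacobian J = [[-2·x₁·x₂ + 2·x₁ + 2·x₂, -x₁^2 + 2·x₁ + 6·x₂], [4·x₁ + x₂^2 + 2·x₂, 2·x₁·x₂ + 2·x₁ + 1]].
At the point, J = [[1.5000, 9.7500], [11.2500, 8.5000]] (det J = -96.9375).
Solving J·Δ = −F gives Δ = (-0.8585, -0.4961).
Then the next iterate is (x₁, x₂)₁ = (0.6415, 1.0039).
Re-evaluating at (0.6415, 1.0039): F = (0.309844, 3.761462), so ‖F‖₂ = 3.7742.

3.7742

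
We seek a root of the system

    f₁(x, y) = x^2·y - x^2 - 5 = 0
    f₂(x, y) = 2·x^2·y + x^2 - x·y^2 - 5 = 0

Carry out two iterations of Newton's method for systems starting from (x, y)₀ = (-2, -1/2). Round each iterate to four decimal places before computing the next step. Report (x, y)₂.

(1.4643, 6.8337)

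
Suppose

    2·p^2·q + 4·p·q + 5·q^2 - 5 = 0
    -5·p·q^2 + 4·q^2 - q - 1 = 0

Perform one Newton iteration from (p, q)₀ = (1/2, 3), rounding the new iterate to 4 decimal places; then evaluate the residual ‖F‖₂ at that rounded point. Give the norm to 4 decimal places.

10.8375

At (1/2, 3): F = (47.5000, 9.5000).
Jacobian J = [[4·p·q + 4·q, 2·p^2 + 4·p + 10·q], [-5·q^2, -10·p·q + 8·q - 1]].
At the point, J = [[18.0000, 32.5000], [-45.0000, 8.0000]] (det J = 1606.5000).
Solving J·Δ = −F gives Δ = (-0.0444, -1.4370).
Then the next iterate is (p, q)₁ = (0.4556, 1.5630).
Re-evaluating at (0.4556, 1.5630): F = (10.712124, 1.643793), so ‖F‖₂ = 10.8375.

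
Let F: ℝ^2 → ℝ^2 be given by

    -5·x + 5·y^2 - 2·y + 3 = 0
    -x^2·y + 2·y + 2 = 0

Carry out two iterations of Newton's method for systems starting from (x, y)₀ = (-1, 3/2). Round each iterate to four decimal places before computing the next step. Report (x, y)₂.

(-0.4542, 2.5624)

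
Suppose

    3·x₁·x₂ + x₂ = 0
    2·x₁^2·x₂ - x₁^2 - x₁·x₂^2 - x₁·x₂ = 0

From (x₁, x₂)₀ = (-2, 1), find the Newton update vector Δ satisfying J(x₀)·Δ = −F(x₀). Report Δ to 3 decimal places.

(2.500, 0.500)

At (-2, 1): F = (-5.000, 8.000).
Jacobian J = [[3·x₂, 3·x₁ + 1], [4·x₁·x₂ - 2·x₁ - x₂^2 - x₂, 2·x₁^2 - 2·x₁·x₂ - x₁]].
At the point, J = [[3.000, -5.000], [-6.000, 14.000]] (det J = 12.000).
Solving J·Δ = −F gives Δ = (2.500, 0.500).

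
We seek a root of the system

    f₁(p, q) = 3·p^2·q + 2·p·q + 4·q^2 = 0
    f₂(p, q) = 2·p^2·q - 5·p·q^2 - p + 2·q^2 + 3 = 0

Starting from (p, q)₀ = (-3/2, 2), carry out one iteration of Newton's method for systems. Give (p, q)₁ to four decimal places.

(-1.1762, 1.0396)

At (-3/2, 2): F = (23.5000, 51.5000).
Jacobian J = [[6·p·q + 2·q, 3·p^2 + 2·p + 8·q], [4·p·q - 5·q^2 - 1, 2·p^2 - 10·p·q + 4·q]].
At the point, J = [[-14.0000, 19.7500], [-33.0000, 42.5000]] (det J = 56.7500).
Solving J·Δ = −F gives Δ = (0.3238, -0.9604).
Then the next iterate is (p, q)₁ = (-1.1762, 1.0396).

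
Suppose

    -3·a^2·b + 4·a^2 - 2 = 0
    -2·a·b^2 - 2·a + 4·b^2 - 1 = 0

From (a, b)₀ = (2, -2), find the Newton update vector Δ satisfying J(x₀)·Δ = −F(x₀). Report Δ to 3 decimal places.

(-0.500, 1.500)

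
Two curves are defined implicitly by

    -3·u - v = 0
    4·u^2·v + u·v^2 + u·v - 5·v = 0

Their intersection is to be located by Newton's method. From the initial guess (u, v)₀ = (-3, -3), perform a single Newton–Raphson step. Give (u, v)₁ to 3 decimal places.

(4.350, -13.050)

At (-3, -3): F = (12.000, -111.000).
Jacobian J = [[-3, -1], [8·u·v + v^2 + v, 4·u^2 + 2·u·v + u - 5]].
At the point, J = [[-3.000, -1.000], [78.000, 46.000]] (det J = -60.000).
Solving J·Δ = −F gives Δ = (7.350, -10.050).
Then the next iterate is (u, v)₁ = (4.350, -13.050).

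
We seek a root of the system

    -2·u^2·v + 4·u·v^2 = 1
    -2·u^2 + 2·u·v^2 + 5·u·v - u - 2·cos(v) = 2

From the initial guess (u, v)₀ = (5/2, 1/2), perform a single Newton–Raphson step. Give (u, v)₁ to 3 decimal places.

At (5/2, 1/2): F = (-4.750, -11.25517).
Jacobian J = [[-4·u·v + 4·v^2, -2·u^2 + 8·u·v], [-4·u + 2·v^2 + 5·v - 1, 4·u·v + 5·u + 2·sin(v)]].
At the point, J = [[-4.000, -2.500], [-8.000, 18.45885]] (det J = -93.83540).
Solving J·Δ = −F gives Δ = (-1.234, 0.075).
Then the next iterate is (u, v)₁ = (1.266, 0.575).

(1.266, 0.575)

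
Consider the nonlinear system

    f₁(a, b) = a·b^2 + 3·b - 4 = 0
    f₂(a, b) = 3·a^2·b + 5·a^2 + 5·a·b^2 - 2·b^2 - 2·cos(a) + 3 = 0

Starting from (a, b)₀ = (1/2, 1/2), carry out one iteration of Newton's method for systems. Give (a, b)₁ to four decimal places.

At (1/2, 1/2): F = (-2.3750, 2.994835).
Jacobian J = [[b^2, 2·a·b + 3], [6·a·b + 10·a + 5·b^2 + 2·sin(a), 3·a^2 + 10·a·b - 4·b]].
At the point, J = [[0.2500, 3.5000], [8.708851, 1.2500]] (det J = -30.168479).
Solving J·Δ = −F gives Δ = (-0.4459, 0.7104).
Then the next iterate is (a, b)₁ = (0.0541, 1.2104).

(0.0541, 1.2104)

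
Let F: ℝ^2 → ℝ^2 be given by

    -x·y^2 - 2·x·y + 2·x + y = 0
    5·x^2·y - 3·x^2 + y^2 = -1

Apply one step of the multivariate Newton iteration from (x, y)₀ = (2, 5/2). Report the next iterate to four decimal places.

(1.2835, 1.7790)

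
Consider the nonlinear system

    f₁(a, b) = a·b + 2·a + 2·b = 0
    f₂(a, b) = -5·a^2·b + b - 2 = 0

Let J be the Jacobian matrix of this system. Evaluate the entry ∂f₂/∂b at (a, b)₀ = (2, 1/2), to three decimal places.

-19.000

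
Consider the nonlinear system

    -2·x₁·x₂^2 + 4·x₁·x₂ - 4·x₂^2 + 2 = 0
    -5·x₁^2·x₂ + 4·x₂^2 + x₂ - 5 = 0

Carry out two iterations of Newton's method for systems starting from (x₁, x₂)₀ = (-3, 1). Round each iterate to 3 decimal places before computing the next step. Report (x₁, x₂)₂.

At (-3, 1): F = (-8.000, -45.000).
Jacobian J = [[-2·x₂^2 + 4·x₂, -4·x₁·x₂ + 4·x₁ - 8·x₂], [-10·x₁·x₂, -5·x₁^2 + 8·x₂ + 1]].
At the point, J = [[2.000, -8.000], [30.000, -36.000]] (det J = 168.000).
Solving J·Δ = −F gives Δ = (0.429, -0.893).
Then the next iterate is (x₁, x₂)₁ = (-2.571, 0.107).
Round to (-2.571, 0.107) and repeat: F = (0.91269, -8.38358), J = [[0.40510, -10.03961], [2.75097, -31.19421]].
Δ = (7.518, 0.394), so (x₁, x₂)₂ = (4.947, 0.501).

(4.947, 0.501)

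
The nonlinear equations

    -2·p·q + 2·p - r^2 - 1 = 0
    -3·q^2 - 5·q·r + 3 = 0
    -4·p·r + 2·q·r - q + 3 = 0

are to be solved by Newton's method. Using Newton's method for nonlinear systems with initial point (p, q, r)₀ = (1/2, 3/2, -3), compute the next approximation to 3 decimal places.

(-0.305, 0.104, -1.617)

At (1/2, 3/2, -3): F = (-10.500, 18.750, -1.500).
Jacobian J = [[-2·q + 2, -2·p, -2·r], [0, -6·q - 5·r, -5·q], [-4·r, 2·r - 1, -4·p + 2·q]].
At the point, J = [[-1.000, -1.000, 6.000], [0.000, 6.000, -7.500], [12.000, -7.000, 1.000]] (det J = -295.500).
Solving J·Δ = −F gives Δ = (-0.805, -1.396, 1.383).
Then the next iterate is (p, q, r)₁ = (-0.305, 0.104, -1.617).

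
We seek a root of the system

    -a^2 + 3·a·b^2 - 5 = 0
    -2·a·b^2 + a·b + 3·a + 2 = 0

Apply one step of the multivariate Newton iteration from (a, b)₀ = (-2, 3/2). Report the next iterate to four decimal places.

(-0.2419, 1.3000)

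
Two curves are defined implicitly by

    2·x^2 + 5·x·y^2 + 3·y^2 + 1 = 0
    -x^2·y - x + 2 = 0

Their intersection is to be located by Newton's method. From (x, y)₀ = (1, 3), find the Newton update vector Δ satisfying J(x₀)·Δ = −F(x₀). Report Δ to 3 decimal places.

At (1, 3): F = (75.000, -2.000).
Jacobian J = [[4·x + 5·y^2, 10·x·y + 6·y], [-2·x·y - 1, -x^2]].
At the point, J = [[49.000, 48.000], [-7.000, -1.000]] (det J = 287.000).
Solving J·Δ = −F gives Δ = (-0.073, -1.488).

(-0.073, -1.488)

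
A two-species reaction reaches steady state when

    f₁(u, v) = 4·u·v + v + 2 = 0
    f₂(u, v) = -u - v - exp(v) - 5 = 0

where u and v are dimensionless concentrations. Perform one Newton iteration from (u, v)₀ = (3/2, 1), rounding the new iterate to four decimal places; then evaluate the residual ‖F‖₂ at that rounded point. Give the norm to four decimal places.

At (3/2, 1): F = (9.0000, -10.218282).
Jacobian J = [[4·v, 4·u + 1], [-1, -exp(v) - 1]].
At the point, J = [[4.0000, 7.0000], [-1.0000, -3.718282]] (det J = -7.873127).
Solving J·Δ = −F gives Δ = (4.8346, -4.0483).
Then the next iterate is (u, v)₁ = (6.3346, -3.0483).
Re-evaluating at (6.3346, -3.0483): F = (-78.287345, -8.333740), so ‖F‖₂ = 78.7297.

78.7297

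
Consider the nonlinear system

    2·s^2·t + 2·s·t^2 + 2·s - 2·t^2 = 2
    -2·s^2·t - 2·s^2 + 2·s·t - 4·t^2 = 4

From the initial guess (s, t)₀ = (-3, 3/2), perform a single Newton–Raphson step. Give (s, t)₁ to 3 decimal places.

(-2.284, 0.295)

At (-3, 3/2): F = (1.000, -67.000).
Jacobian J = [[4·s·t + 2·t^2 + 2, 2·s^2 + 4·s·t - 4·t], [-4·s·t - 4·s + 2·t, -2·s^2 + 2·s - 8·t]].
At the point, J = [[-11.500, -6.000], [33.000, -36.000]] (det J = 612.000).
Solving J·Δ = −F gives Δ = (0.716, -1.205).
Then the next iterate is (s, t)₁ = (-2.284, 0.295).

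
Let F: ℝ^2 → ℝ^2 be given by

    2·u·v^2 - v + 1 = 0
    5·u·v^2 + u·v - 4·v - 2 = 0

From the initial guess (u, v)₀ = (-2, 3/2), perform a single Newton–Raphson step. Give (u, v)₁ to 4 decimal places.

(22.9333, 9.4000)

At (-2, 3/2): F = (-9.5000, -33.5000).
Jacobian J = [[2·v^2, 4·u·v - 1], [5·v^2 + v, 10·u·v + u - 4]].
At the point, J = [[4.5000, -13.0000], [12.7500, -36.0000]] (det J = 3.7500).
Solving J·Δ = −F gives Δ = (24.9333, 7.9000).
Then the next iterate is (u, v)₁ = (22.9333, 9.4000).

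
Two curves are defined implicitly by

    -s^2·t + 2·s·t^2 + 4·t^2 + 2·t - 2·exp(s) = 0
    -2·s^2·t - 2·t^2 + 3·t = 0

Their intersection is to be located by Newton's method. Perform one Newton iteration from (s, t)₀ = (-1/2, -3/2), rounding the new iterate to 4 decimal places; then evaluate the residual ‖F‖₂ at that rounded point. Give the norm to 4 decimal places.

At (-1/2, -3/2): F = (2.911939, -8.2500).
Jacobian J = [[-2·s·t + 2·t^2 - 2·exp(s), -s^2 + 4·s·t + 8·t + 2], [-4·s·t, -2·s^2 - 4·t + 3]].
At the point, J = [[1.786939, -7.2500], [-3.0000, 8.5000]] (det J = -6.561021).
Solving J·Δ = −F gives Δ = (-5.3438, -0.9155).
Then the next iterate is (s, t)₁ = (-5.8438, -2.4155).
Re-evaluating at (-5.8438, -2.4155): F = (32.798145, 146.062862), so ‖F‖₂ = 149.7000.

149.7000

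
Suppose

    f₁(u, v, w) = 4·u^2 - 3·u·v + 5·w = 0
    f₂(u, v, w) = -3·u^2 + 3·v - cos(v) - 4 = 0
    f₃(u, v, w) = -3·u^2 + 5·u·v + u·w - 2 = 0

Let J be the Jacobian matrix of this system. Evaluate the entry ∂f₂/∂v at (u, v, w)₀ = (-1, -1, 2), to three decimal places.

∂f₂/∂v = sin(v) + 3.
At (-1, -1, 2) this is 2.159.

2.159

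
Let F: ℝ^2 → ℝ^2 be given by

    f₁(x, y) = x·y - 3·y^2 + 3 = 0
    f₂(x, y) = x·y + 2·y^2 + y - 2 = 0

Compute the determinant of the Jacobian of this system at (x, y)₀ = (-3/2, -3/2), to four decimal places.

21.0000

J = [[y, x - 6·y], [y, x + 4·y + 1]].
At the point, J = [[-1.5000, 7.5000], [-1.5000, -6.5000]].
det J = 21.0000.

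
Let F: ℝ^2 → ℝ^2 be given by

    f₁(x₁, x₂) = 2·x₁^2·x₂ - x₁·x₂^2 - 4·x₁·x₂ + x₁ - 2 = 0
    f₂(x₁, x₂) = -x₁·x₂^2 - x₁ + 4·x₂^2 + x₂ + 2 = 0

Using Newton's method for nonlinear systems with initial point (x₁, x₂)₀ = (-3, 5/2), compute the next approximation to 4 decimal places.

(-2.3178, 1.2138)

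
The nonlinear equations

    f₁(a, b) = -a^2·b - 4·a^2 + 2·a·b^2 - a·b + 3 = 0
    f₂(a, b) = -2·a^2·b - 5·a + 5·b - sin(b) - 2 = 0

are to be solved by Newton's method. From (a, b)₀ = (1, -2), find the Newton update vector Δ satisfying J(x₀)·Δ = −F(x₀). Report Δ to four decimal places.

At (1, -2): F = (11.0000, -12.090703).
Jacobian J = [[-2·a·b - 8·a + 2·b^2 - b, -a^2 + 4·a·b - a], [-4·a·b - 5, -2·a^2 - cos(b) + 5]].
At the point, J = [[6.0000, -10.0000], [3.0000, 3.416147]] (det J = 50.496881).
Solving J·Δ = −F gives Δ = (1.6502, 2.0901).

(1.6502, 2.0901)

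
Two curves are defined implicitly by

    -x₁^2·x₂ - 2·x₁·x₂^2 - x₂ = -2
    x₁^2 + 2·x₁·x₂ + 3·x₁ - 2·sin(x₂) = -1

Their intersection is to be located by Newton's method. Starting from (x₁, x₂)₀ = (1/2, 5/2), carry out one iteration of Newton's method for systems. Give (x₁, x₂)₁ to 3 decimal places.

(0.143, 2.176)

At (1/2, 5/2): F = (-7.375, 4.05306).
Jacobian J = [[-2·x₁·x₂ - 2·x₂^2, -x₁^2 - 4·x₁·x₂ - 1], [2·x₁ + 2·x₂ + 3, 2·x₁ - 2·cos(x₂)]].
At the point, J = [[-15.000, -6.250], [9.000, 2.60229]] (det J = 17.21569).
Solving J·Δ = −F gives Δ = (-0.357, -0.324).
Then the next iterate is (x₁, x₂)₁ = (0.143, 2.176).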